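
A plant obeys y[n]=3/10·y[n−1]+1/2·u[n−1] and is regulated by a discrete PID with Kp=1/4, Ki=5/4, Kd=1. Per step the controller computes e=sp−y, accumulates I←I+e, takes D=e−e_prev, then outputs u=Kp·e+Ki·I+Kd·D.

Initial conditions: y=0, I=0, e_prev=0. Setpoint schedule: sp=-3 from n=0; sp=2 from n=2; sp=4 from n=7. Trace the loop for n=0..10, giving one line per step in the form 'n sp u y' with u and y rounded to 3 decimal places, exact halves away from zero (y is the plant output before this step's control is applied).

0 -3 -7.500 0.000
1 -3 1.125 -3.750
2 2 2.844 -0.563
3 2 -0.305 1.253
4 2 5.018 0.224
5 2 0.328 2.576
6 2 6.059 0.937
7 4 4.814 3.310
8 4 5.825 3.400
9 4 5.333 3.933
10 4 6.166 3.847

(exact arithmetic carried between steps; '≈' marks a value shown rounded to 6 d.p. or computed from one; I and e_prev carry over from the previous line; the table rounds u and y to 3 d.p., halves away from zero)
n=0: y=0, sp=-3, e=sp−y=-3; I=-3, D=e−e_prev=-3; u=1/4·(-3)+5/4·(-3)+1·(-3)=-7.5; next y=3/10·0+1/2·(-7.5)=-3.75
n=1: y=-3.75, sp=-3, e=sp−y=0.75; I=-2.25, D=e−e_prev=3.75; u=1/4·0.75+5/4·(-2.25)+1·3.75=1.125; next y=3/10·(-3.75)+1/2·1.125=-0.5625
n=2: y=-0.5625, sp=2, e=sp−y=2.5625; I=0.3125, D=e−e_prev=1.8125; u=1/4·2.5625+5/4·0.3125+1·1.8125=2.84375; next y=3/10·(-0.5625)+1/2·2.84375=1.253125
n=3: y=1.253125, sp=2, e=sp−y=0.746875; I=1.059375, D=e−e_prev=-1.815625; u=1/4·0.746875+5/4·1.059375+1·(-1.815625)≈-0.304688; next y=3/10·1.253125+1/2·(-0.304688)≈0.223594
n=4: y≈0.223594, sp=2, e=sp−y≈1.776406; I≈2.835781, D=e−e_prev≈1.029531; u=1/4·1.776406+5/4·2.835781+1·1.029531≈5.018359; next y=3/10·0.223594+1/2·5.018359≈2.576258
n=5: y≈2.576258, sp=2, e=sp−y≈-0.576258; I≈2.259523, D=e−e_prev≈-2.352664; u=1/4·(-0.576258)+5/4·2.259523+1·(-2.352664)≈0.327676; next y=3/10·2.576258+1/2·0.327676≈0.936715
n=6: y≈0.936715, sp=2, e=sp−y≈1.063285; I≈3.322808, D=e−e_prev≈1.639543; u=1/4·1.063285+5/4·3.322808+1·1.639543≈6.058874; next y=3/10·0.936715+1/2·6.058874≈3.310452
n=7: y≈3.310452, sp=4, e=sp−y≈0.689548; I≈4.012357, D=e−e_prev≈-0.373736; u=1/4·0.689548+5/4·4.012357+1·(-0.373736)≈4.814097; next y=3/10·3.310452+1/2·4.814097≈3.400184
n=8: y≈3.400184, sp=4, e=sp−y≈0.599816; I≈4.612173, D=e−e_prev≈-0.089732; u=1/4·0.599816+5/4·4.612173+1·(-0.089732)≈5.825438; next y=3/10·3.400184+1/2·5.825438≈3.932774
n=9: y≈3.932774, sp=4, e=sp−y≈0.067226; I≈4.679399, D=e−e_prev≈-0.532590; u=1/4·0.067226+5/4·4.679399+1·(-0.532590)≈5.333465; next y=3/10·3.932774+1/2·5.333465≈3.846565
n=10: y≈3.846565, sp=4, e=sp−y≈0.153435; I≈4.832834, D=e−e_prev≈0.086210; u=1/4·0.153435+5/4·4.832834+1·0.086210≈6.165611; next y=3/10·3.846565+1/2·6.165611≈4.236775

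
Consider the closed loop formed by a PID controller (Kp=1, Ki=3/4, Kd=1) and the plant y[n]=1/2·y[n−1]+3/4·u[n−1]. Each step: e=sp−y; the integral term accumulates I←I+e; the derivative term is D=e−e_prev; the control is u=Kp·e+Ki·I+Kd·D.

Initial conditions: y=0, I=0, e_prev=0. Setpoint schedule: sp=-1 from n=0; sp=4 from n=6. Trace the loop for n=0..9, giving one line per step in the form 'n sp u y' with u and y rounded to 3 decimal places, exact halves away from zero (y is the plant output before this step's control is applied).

(exact arithmetic carried between steps; '≈' marks a value shown rounded to 6 d.p. or computed from one; I and e_prev carry over from the previous line; the table rounds u and y to 3 d.p., halves away from zero)
n=0: y=0, sp=-1, e=sp−y=-1; I=-1, D=e−e_prev=-1; u=1·(-1)+3/4·(-1)+1·(-1)=-2.75; next y=1/2·0+3/4·(-2.75)=-2.0625
n=1: y=-2.0625, sp=-1, e=sp−y=1.0625; I=0.0625, D=e−e_prev=2.0625; u=1·1.0625+3/4·0.0625+1·2.0625=3.171875; next y=1/2·(-2.0625)+3/4·3.171875≈1.347656
n=2: y≈1.347656, sp=-1, e=sp−y≈-2.347656; I≈-2.285156, D=e−e_prev≈-3.410156; u=1·(-2.347656)+3/4·(-2.285156)+1·(-3.410156)≈-7.471680; next y=1/2·1.347656+3/4·(-7.471680)≈-4.929932
n=3: y≈-4.929932, sp=-1, e=sp−y≈3.929932; I≈1.644775, D=e−e_prev≈6.277588; u=1·3.929932+3/4·1.644775+1·6.277588≈11.441101; next y=1/2·(-4.929932)+3/4·11.441101≈6.115860
n=4: y≈6.115860, sp=-1, e=sp−y≈-7.115860; I≈-5.471085, D=e−e_prev≈-11.045792; u=1·(-7.115860)+3/4·(-5.471085)+1·(-11.045792)≈-22.264965; next y=1/2·6.115860+3/4·(-22.264965)≈-13.640794
n=5: y≈-13.640794, sp=-1, e=sp−y≈12.640794; I≈7.169709, D=e−e_prev≈19.756654; u=1·12.640794+3/4·7.169709+1·19.756654≈37.774729; next y=1/2·(-13.640794)+3/4·37.774729≈21.510650
n=6: y≈21.510650, sp=4, e=sp−y≈-17.510650; I≈-10.340941, D=e−e_prev≈-30.151444; u=1·(-17.510650)+3/4·(-10.340941)+1·(-30.151444)≈-55.417800; next y=1/2·21.510650+3/4·(-55.417800)≈-30.808025
n=7: y≈-30.808025, sp=4, e=sp−y≈34.808025; I≈24.467084, D=e−e_prev≈52.318675; u=1·34.808025+3/4·24.467084+1·52.318675≈105.477013; next y=1/2·(-30.808025)+3/4·105.477013≈63.703747
n=8: y≈63.703747, sp=4, e=sp−y≈-59.703747; I≈-35.236663, D=e−e_prev≈-94.511772; u=1·(-59.703747)+3/4·(-35.236663)+1·(-94.511772)≈-180.643017; next y=1/2·63.703747+3/4·(-180.643017)≈-103.630389
n=9: y≈-103.630389, sp=4, e=sp−y≈107.630389; I≈72.393726, D=e−e_prev≈167.334136; u=1·107.630389+3/4·72.393726+1·167.334136≈329.259820; next y=1/2·(-103.630389)+3/4·329.259820≈195.129670

0 -1 -2.750 0.000
1 -1 3.172 -2.063
2 -1 -7.472 1.348
3 -1 11.441 -4.930
4 -1 -22.265 6.116
5 -1 37.775 -13.641
6 4 -55.418 21.511
7 4 105.477 -30.808
8 4 -180.643 63.704
9 4 329.260 -103.630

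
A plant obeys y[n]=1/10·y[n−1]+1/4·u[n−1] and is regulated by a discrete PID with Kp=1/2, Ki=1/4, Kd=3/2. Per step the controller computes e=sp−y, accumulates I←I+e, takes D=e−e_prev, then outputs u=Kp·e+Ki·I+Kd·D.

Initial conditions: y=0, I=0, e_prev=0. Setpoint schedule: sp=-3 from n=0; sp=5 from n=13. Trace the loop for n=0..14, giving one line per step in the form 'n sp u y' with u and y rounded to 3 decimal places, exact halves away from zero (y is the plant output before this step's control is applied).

(exact arithmetic carried between steps; '≈' marks a value shown rounded to 6 d.p. or computed from one; I and e_prev carry over from the previous line; the table rounds u and y to 3 d.p., halves away from zero)
n=0: y=0, sp=-3, e=sp−y=-3; I=-3, D=e−e_prev=-3; u=1/2·(-3)+1/4·(-3)+3/2·(-3)=-6.75; next y=1/10·0+1/4·(-6.75)=-1.6875
n=1: y=-1.6875, sp=-3, e=sp−y=-1.3125; I=-4.3125, D=e−e_prev=1.6875; u=1/2·(-1.3125)+1/4·(-4.3125)+3/2·1.6875=0.796875; next y=1/10·(-1.6875)+1/4·0.796875≈0.030469
n=2: y≈0.030469, sp=-3, e=sp−y≈-3.030469; I≈-7.342969, D=e−e_prev≈-1.717969; u=1/2·(-3.030469)+1/4·(-7.342969)+3/2·(-1.717969)≈-5.927930; next y=1/10·0.030469+1/4·(-5.927930)≈-1.478936
n=3: y≈-1.478936, sp=-3, e=sp−y≈-1.521064; I≈-8.864033, D=e−e_prev≈1.509404; u=1/2·(-1.521064)+1/4·(-8.864033)+3/2·1.509404≈-0.712434; next y=1/10·(-1.478936)+1/4·(-0.712434)≈-0.326002
n=4: y≈-0.326002, sp=-3, e=sp−y≈-2.673998; I≈-11.538031, D=e−e_prev≈-1.152933; u=1/2·(-2.673998)+1/4·(-11.538031)+3/2·(-1.152933)≈-5.950907; next y=1/10·(-0.326002)+1/4·(-5.950907)≈-1.520327
n=5: y≈-1.520327, sp=-3, e=sp−y≈-1.479673; I≈-13.017704, D=e−e_prev≈1.194325; u=1/2·(-1.479673)+1/4·(-13.017704)+3/2·1.194325≈-2.202775; next y=1/10·(-1.520327)+1/4·(-2.202775)≈-0.702727
n=6: y≈-0.702727, sp=-3, e=sp−y≈-2.297273; I≈-15.314978, D=e−e_prev≈-0.817600; u=1/2·(-2.297273)+1/4·(-15.314978)+3/2·(-0.817600)≈-6.203782; next y=1/10·(-0.702727)+1/4·(-6.203782)≈-1.621218
n=7: y≈-1.621218, sp=-3, e=sp−y≈-1.378782; I≈-16.693760, D=e−e_prev≈0.918492; u=1/2·(-1.378782)+1/4·(-16.693760)+3/2·0.918492≈-3.485093; next y=1/10·(-1.621218)+1/4·(-3.485093)≈-1.033395
n=8: y≈-1.033395, sp=-3, e=sp−y≈-1.966605; I≈-18.660364, D=e−e_prev≈-0.587823; u=1/2·(-1.966605)+1/4·(-18.660364)+3/2·(-0.587823)≈-6.530128; next y=1/10·(-1.033395)+1/4·(-6.530128)≈-1.735871
n=9: y≈-1.735871, sp=-3, e=sp−y≈-1.264129; I≈-19.924493, D=e−e_prev≈0.702476; u=1/2·(-1.264129)+1/4·(-19.924493)+3/2·0.702476≈-4.559473; next y=1/10·(-1.735871)+1/4·(-4.559473)≈-1.313455
n=10: y≈-1.313455, sp=-3, e=sp−y≈-1.686545; I≈-21.611038, D=e−e_prev≈-0.422416; u=1/2·(-1.686545)+1/4·(-21.611038)+3/2·(-0.422416)≈-6.879656; next y=1/10·(-1.313455)+1/4·(-6.879656)≈-1.851259
n=11: y≈-1.851259, sp=-3, e=sp−y≈-1.148741; I≈-22.759778, D=e−e_prev≈0.537804; u=1/2·(-1.148741)+1/4·(-22.759778)+3/2·0.537804≈-5.457609; next y=1/10·(-1.851259)+1/4·(-5.457609)≈-1.549528
n=12: y≈-1.549528, sp=-3, e=sp−y≈-1.450472; I≈-24.210250, D=e−e_prev≈-0.301731; u=1/2·(-1.450472)+1/4·(-24.210250)+3/2·(-0.301731)≈-7.230396; next y=1/10·(-1.549528)+1/4·(-7.230396)≈-1.962552
n=13: y≈-1.962552, sp=5, e=sp−y≈6.962552; I≈-17.247698, D=e−e_prev≈8.413024; u=1/2·6.962552+1/4·(-17.247698)+3/2·8.413024≈11.788887; next y=1/10·(-1.962552)+1/4·11.788887≈2.750966
n=14: y≈2.750966, sp=5, e=sp−y≈2.249034; I≈-14.998665, D=e−e_prev≈-4.713518; u=1/2·2.249034+1/4·(-14.998665)+3/2·(-4.713518)≈-9.695427; next y=1/10·2.750966+1/4·(-9.695427)≈-2.148760

0 -3 -6.750 0.000
1 -3 0.797 -1.688
2 -3 -5.928 0.030
3 -3 -0.712 -1.479
4 -3 -5.951 -0.326
5 -3 -2.203 -1.520
6 -3 -6.204 -0.703
7 -3 -3.485 -1.621
8 -3 -6.530 -1.033
9 -3 -4.559 -1.736
10 -3 -6.880 -1.313
11 -3 -5.458 -1.851
12 -3 -7.230 -1.550
13 5 11.789 -1.963
14 5 -9.695 2.751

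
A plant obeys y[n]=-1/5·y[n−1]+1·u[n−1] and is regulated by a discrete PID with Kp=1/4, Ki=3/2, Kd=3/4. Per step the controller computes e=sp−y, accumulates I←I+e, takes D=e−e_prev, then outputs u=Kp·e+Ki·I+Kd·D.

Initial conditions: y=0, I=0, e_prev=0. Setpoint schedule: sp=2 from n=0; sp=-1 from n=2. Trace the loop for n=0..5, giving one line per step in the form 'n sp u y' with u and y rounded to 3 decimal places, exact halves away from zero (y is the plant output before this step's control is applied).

0 2 5.000 0.000
1 2 -6.000 5.000
2 -1 15.750 -7.000
3 -1 -42.375 17.150
4 -1 105.900 -45.805
5 -1 -276.274 115.061

(exact arithmetic carried between steps; '≈' marks a value shown rounded to 6 d.p. or computed from one; I and e_prev carry over from the previous line; the table rounds u and y to 3 d.p., halves away from zero)
n=0: y=0, sp=2, e=sp−y=2; I=2, D=e−e_prev=2; u=1/4·2+3/2·2+3/4·2=5; next y=-1/5·0+1·5=5
n=1: y=5, sp=2, e=sp−y=-3; I=-1, D=e−e_prev=-5; u=1/4·(-3)+3/2·(-1)+3/4·(-5)=-6; next y=-1/5·5+1·(-6)=-7
n=2: y=-7, sp=-1, e=sp−y=6; I=5, D=e−e_prev=9; u=1/4·6+3/2·5+3/4·9=15.75; next y=-1/5·(-7)+1·15.75=17.15
n=3: y=17.15, sp=-1, e=sp−y=-18.15; I=-13.15, D=e−e_prev=-24.15; u=1/4·(-18.15)+3/2·(-13.15)+3/4·(-24.15)=-42.375; next y=-1/5·17.15+1·(-42.375)=-45.805
n=4: y=-45.805, sp=-1, e=sp−y=44.805; I=31.655, D=e−e_prev=62.955; u=1/4·44.805+3/2·31.655+3/4·62.955=105.9; next y=-1/5·(-45.805)+1·105.9=115.061
n=5: y=115.061, sp=-1, e=sp−y=-116.061; I=-84.406, D=e−e_prev=-160.866; u=1/4·(-116.061)+3/2·(-84.406)+3/4·(-160.866)=-276.27375; next y=-1/5·115.061+1·(-276.27375)=-299.28595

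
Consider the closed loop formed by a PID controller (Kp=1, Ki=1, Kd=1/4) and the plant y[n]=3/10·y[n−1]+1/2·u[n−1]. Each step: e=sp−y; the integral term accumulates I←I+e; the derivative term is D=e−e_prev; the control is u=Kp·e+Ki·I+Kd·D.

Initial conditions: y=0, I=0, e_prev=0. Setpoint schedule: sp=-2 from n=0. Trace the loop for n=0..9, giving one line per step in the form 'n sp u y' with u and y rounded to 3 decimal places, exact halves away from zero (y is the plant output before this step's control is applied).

(exact arithmetic carried between steps; '≈' marks a value shown rounded to 6 d.p. or computed from one; I and e_prev carry over from the previous line; the table rounds u and y to 3 d.p., halves away from zero)
n=0: y=0, sp=-2, e=sp−y=-2; I=-2, D=e−e_prev=-2; u=1·(-2)+1·(-2)+1/4·(-2)=-4.5; next y=3/10·0+1/2·(-4.5)=-2.25
n=1: y=-2.25, sp=-2, e=sp−y=0.25; I=-1.75, D=e−e_prev=2.25; u=1·0.25+1·(-1.75)+1/4·2.25=-0.9375; next y=3/10·(-2.25)+1/2·(-0.9375)=-1.14375
n=2: y=-1.14375, sp=-2, e=sp−y=-0.85625; I=-2.60625, D=e−e_prev=-1.10625; u=1·(-0.85625)+1·(-2.60625)+1/4·(-1.10625)≈-3.739063; next y=3/10·(-1.14375)+1/2·(-3.739063)≈-2.212656
n=3: y≈-2.212656, sp=-2, e=sp−y≈0.212656; I≈-2.393594, D=e−e_prev≈1.068906; u=1·0.212656+1·(-2.393594)+1/4·1.068906≈-1.913711; next y=3/10·(-2.212656)+1/2·(-1.913711)≈-1.620652
n=4: y≈-1.620652, sp=-2, e=sp−y≈-0.379348; I≈-2.772941, D=e−e_prev≈-0.592004; u=1·(-0.379348)+1·(-2.772941)+1/4·(-0.592004)≈-3.300290; next y=3/10·(-1.620652)+1/2·(-3.300290)≈-2.136341
n=5: y≈-2.136341, sp=-2, e=sp−y≈0.136341; I≈-2.636601, D=e−e_prev≈0.515688; u=1·0.136341+1·(-2.636601)+1/4·0.515688≈-2.371338; next y=3/10·(-2.136341)+1/2·(-2.371338)≈-1.826571
n=6: y≈-1.826571, sp=-2, e=sp−y≈-0.173429; I≈-2.810030, D=e−e_prev≈-0.309770; u=1·(-0.173429)+1·(-2.810030)+1/4·(-0.309770)≈-3.060901; next y=3/10·(-1.826571)+1/2·(-3.060901)≈-2.078422
n=7: y≈-2.078422, sp=-2, e=sp−y≈0.078422; I≈-2.731608, D=e−e_prev≈0.251851; u=1·0.078422+1·(-2.731608)+1/4·0.251851≈-2.590223; next y=3/10·(-2.078422)+1/2·(-2.590223)≈-1.918638
n=8: y≈-1.918638, sp=-2, e=sp−y≈-0.081362; I≈-2.812970, D=e−e_prev≈-0.159784; u=1·(-0.081362)+1·(-2.812970)+1/4·(-0.159784)≈-2.934277; next y=3/10·(-1.918638)+1/2·(-2.934277)≈-2.042730
n=9: y≈-2.042730, sp=-2, e=sp−y≈0.042730; I≈-2.770239, D=e−e_prev≈0.124092; u=1·0.042730+1·(-2.770239)+1/4·0.124092≈-2.696486; next y=3/10·(-2.042730)+1/2·(-2.696486)≈-1.961062

0 -2 -4.500 0.000
1 -2 -0.938 -2.250
2 -2 -3.739 -1.144
3 -2 -1.914 -2.213
4 -2 -3.300 -1.621
5 -2 -2.371 -2.136
6 -2 -3.061 -1.827
7 -2 -2.590 -2.078
8 -2 -2.934 -1.919
9 -2 -2.696 -2.043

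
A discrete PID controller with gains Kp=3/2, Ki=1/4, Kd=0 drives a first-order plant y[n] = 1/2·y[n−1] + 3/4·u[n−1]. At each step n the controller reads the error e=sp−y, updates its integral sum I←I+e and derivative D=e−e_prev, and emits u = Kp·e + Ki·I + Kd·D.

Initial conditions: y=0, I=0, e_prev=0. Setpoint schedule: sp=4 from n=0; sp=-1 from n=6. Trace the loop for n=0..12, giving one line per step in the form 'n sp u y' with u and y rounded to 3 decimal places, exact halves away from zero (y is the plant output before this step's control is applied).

0 4 7.000 0.000
1 4 -1.188 5.250
2 4 4.652 1.734
3 4 0.630 4.356
4 4 3.526 2.651
5 4 1.555 3.970
6 -1 -5.755 3.151
7 -1 3.518 -2.741
8 -1 -3.062 1.268
9 -1 1.499 -1.663
10 -1 -1.758 0.293
11 -1 0.483 -1.172
12 -1 -1.133 -0.224

(exact arithmetic carried between steps; '≈' marks a value shown rounded to 6 d.p. or computed from one; I and e_prev carry over from the previous line; the table rounds u and y to 3 d.p., halves away from zero)
n=0: y=0, sp=4, e=sp−y=4; I=4, D=e−e_prev=4; u=3/2·4+1/4·4+0·4=7; next y=1/2·0+3/4·7=5.25
n=1: y=5.25, sp=4, e=sp−y=-1.25; I=2.75, D=e−e_prev=-5.25; u=3/2·(-1.25)+1/4·2.75+0·(-5.25)=-1.1875; next y=1/2·5.25+3/4·(-1.1875)=1.734375
n=2: y=1.734375, sp=4, e=sp−y=2.265625; I=5.015625, D=e−e_prev=3.515625; u=3/2·2.265625+1/4·5.015625+0·3.515625≈4.652344; next y=1/2·1.734375+3/4·4.652344≈4.356445
n=3: y≈4.356445, sp=4, e=sp−y≈-0.356445; I≈4.659180, D=e−e_prev≈-2.622070; u=3/2·(-0.356445)+1/4·4.659180+0·(-2.622070)≈0.630127; next y=1/2·4.356445+3/4·0.630127≈2.650818
n=4: y≈2.650818, sp=4, e=sp−y≈1.349182; I≈6.008362, D=e−e_prev≈1.705627; u=3/2·1.349182+1/4·6.008362+0·1.705627≈3.525864; next y=1/2·2.650818+3/4·3.525864≈3.969807
n=5: y≈3.969807, sp=4, e=sp−y≈0.030193; I≈6.038555, D=e−e_prev≈-1.318989; u=3/2·0.030193+1/4·6.038555+0·(-1.318989)≈1.554929; next y=1/2·3.969807+3/4·1.554929≈3.151100
n=6: y≈3.151100, sp=-1, e=sp−y≈-4.151100; I≈1.887455, D=e−e_prev≈-4.181293; u=3/2·(-4.151100)+1/4·1.887455+0·(-4.181293)≈-5.754786; next y=1/2·3.151100+3/4·(-5.754786)≈-2.740540
n=7: y≈-2.740540, sp=-1, e=sp−y≈1.740540; I≈3.627995, D=e−e_prev≈5.891640; u=3/2·1.740540+1/4·3.627995+0·5.891640≈3.517808; next y=1/2·(-2.740540)+3/4·3.517808≈1.268086
n=8: y≈1.268086, sp=-1, e=sp−y≈-2.268086; I≈1.359909, D=e−e_prev≈-4.008626; u=3/2·(-2.268086)+1/4·1.359909+0·(-4.008626)≈-3.062152; next y=1/2·1.268086+3/4·(-3.062152)≈-1.662571
n=9: y≈-1.662571, sp=-1, e=sp−y≈0.662571; I≈2.022480, D=e−e_prev≈2.930657; u=3/2·0.662571+1/4·2.022480+0·2.930657≈1.499477; next y=1/2·(-1.662571)+3/4·1.499477≈0.293322
n=10: y≈0.293322, sp=-1, e=sp−y≈-1.293322; I≈0.729158, D=e−e_prev≈-1.955893; u=3/2·(-1.293322)+1/4·0.729158+0·(-1.955893)≈-1.757693; next y=1/2·0.293322+3/4·(-1.757693)≈-1.171609
n=11: y≈-1.171609, sp=-1, e=sp−y≈0.171609; I≈0.900767, D=e−e_prev≈1.464931; u=3/2·0.171609+1/4·0.900767+0·1.464931≈0.482605; next y=1/2·(-1.171609)+3/4·0.482605≈-0.223851
n=12: y≈-0.223851, sp=-1, e=sp−y≈-0.776149; I≈0.124617, D=e−e_prev≈-0.947759; u=3/2·(-0.776149)+1/4·0.124617+0·(-0.947759)≈-1.133070; next y=1/2·(-0.223851)+3/4·(-1.133070)≈-0.961728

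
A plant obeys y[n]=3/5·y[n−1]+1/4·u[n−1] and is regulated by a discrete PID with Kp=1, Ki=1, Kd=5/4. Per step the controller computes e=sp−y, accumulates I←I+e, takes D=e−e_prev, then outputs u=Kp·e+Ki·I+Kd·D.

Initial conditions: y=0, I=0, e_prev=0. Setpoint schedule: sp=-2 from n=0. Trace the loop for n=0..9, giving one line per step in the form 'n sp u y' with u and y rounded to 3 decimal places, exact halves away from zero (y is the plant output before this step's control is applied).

(exact arithmetic carried between steps; '≈' marks a value shown rounded to 6 d.p. or computed from one; I and e_prev carry over from the previous line; the table rounds u and y to 3 d.p., halves away from zero)
n=0: y=0, sp=-2, e=sp−y=-2; I=-2, D=e−e_prev=-2; u=1·(-2)+1·(-2)+5/4·(-2)=-6.5; next y=3/5·0+1/4·(-6.5)=-1.625
n=1: y=-1.625, sp=-2, e=sp−y=-0.375; I=-2.375, D=e−e_prev=1.625; u=1·(-0.375)+1·(-2.375)+5/4·1.625=-0.71875; next y=3/5·(-1.625)+1/4·(-0.71875)≈-1.154688
n=2: y≈-1.154688, sp=-2, e=sp−y≈-0.845313; I≈-3.220313, D=e−e_prev≈-0.470313; u=1·(-0.845313)+1·(-3.220313)+5/4·(-0.470313)≈-4.653516; next y=3/5·(-1.154688)+1/4·(-4.653516)≈-1.856191
n=3: y≈-1.856191, sp=-2, e=sp−y≈-0.143809; I≈-3.364121, D=e−e_prev≈0.701504; u=1·(-0.143809)+1·(-3.364121)+5/4·0.701504≈-2.631050; next y=3/5·(-1.856191)+1/4·(-2.631050)≈-1.771477
n=4: y≈-1.771477, sp=-2, e=sp−y≈-0.228523; I≈-3.592644, D=e−e_prev≈-0.084714; u=1·(-0.228523)+1·(-3.592644)+5/4·(-0.084714)≈-3.927059; next y=3/5·(-1.771477)+1/4·(-3.927059)≈-2.044651
n=5: y≈-2.044651, sp=-2, e=sp−y≈0.044651; I≈-3.547993, D=e−e_prev≈0.273174; u=1·0.044651+1·(-3.547993)+5/4·0.273174≈-3.161874; next y=3/5·(-2.044651)+1/4·(-3.161874)≈-2.017259
n=6: y≈-2.017259, sp=-2, e=sp−y≈0.017259; I≈-3.530733, D=e−e_prev≈-0.027392; u=1·0.017259+1·(-3.530733)+5/4·(-0.027392)≈-3.547714; next y=3/5·(-2.017259)+1/4·(-3.547714)≈-2.097284
n=7: y≈-2.097284, sp=-2, e=sp−y≈0.097284; I≈-3.433449, D=e−e_prev≈0.080025; u=1·0.097284+1·(-3.433449)+5/4·0.080025≈-3.236134; next y=3/5·(-2.097284)+1/4·(-3.236134)≈-2.067404
n=8: y≈-2.067404, sp=-2, e=sp−y≈0.067404; I≈-3.366045, D=e−e_prev≈-0.029880; u=1·0.067404+1·(-3.366045)+5/4·(-0.029880)≈-3.335991; next y=3/5·(-2.067404)+1/4·(-3.335991)≈-2.074440
n=9: y≈-2.074440, sp=-2, e=sp−y≈0.074440; I≈-3.291605, D=e−e_prev≈0.007036; u=1·0.074440+1·(-3.291605)+5/4·0.007036≈-3.208370; next y=3/5·(-2.074440)+1/4·(-3.208370)≈-2.046757

0 -2 -6.500 0.000
1 -2 -0.719 -1.625
2 -2 -4.654 -1.155
3 -2 -2.631 -1.856
4 -2 -3.927 -1.771
5 -2 -3.162 -2.045
6 -2 -3.548 -2.017
7 -2 -3.236 -2.097
8 -2 -3.336 -2.067
9 -2 -3.208 -2.074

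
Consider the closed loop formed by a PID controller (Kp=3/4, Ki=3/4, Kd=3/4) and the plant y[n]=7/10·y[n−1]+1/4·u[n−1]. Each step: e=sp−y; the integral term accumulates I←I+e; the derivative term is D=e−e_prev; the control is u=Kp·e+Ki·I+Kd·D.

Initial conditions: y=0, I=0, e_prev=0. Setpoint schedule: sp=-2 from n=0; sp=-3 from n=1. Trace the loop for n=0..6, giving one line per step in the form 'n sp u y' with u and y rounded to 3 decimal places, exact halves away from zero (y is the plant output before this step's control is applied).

0 -2 -4.500 0.000
1 -3 -4.219 -1.125
2 -3 -4.105 -1.842
3 -3 -4.446 -2.316
4 -3 -4.377 -2.732
5 -3 -4.272 -3.007
6 -3 -4.099 -3.173

(exact arithmetic carried between steps; '≈' marks a value shown rounded to 6 d.p. or computed from one; I and e_prev carry over from the previous line; the table rounds u and y to 3 d.p., halves away from zero)
n=0: y=0, sp=-2, e=sp−y=-2; I=-2, D=e−e_prev=-2; u=3/4·(-2)+3/4·(-2)+3/4·(-2)=-4.5; next y=7/10·0+1/4·(-4.5)=-1.125
n=1: y=-1.125, sp=-3, e=sp−y=-1.875; I=-3.875, D=e−e_prev=0.125; u=3/4·(-1.875)+3/4·(-3.875)+3/4·0.125=-4.21875; next y=7/10·(-1.125)+1/4·(-4.21875)≈-1.842188
n=2: y≈-1.842188, sp=-3, e=sp−y≈-1.157813; I≈-5.032813, D=e−e_prev≈0.717188; u=3/4·(-1.157813)+3/4·(-5.032813)+3/4·0.717188≈-4.105078; next y=7/10·(-1.842188)+1/4·(-4.105078)≈-2.315801
n=3: y≈-2.315801, sp=-3, e=sp−y≈-0.684199; I≈-5.717012, D=e−e_prev≈0.473613; u=3/4·(-0.684199)+3/4·(-5.717012)+3/4·0.473613≈-4.445698; next y=7/10·(-2.315801)+1/4·(-4.445698)≈-2.732485
n=4: y≈-2.732485, sp=-3, e=sp−y≈-0.267515; I≈-5.984527, D=e−e_prev≈0.416684; u=3/4·(-0.267515)+3/4·(-5.984527)+3/4·0.416684≈-4.376518; next y=7/10·(-2.732485)+1/4·(-4.376518)≈-3.006869
n=5: y≈-3.006869, sp=-3, e=sp−y≈0.006869; I≈-5.977658, D=e−e_prev≈0.274384; u=3/4·0.006869+3/4·(-5.977658)+3/4·0.274384≈-4.272303; next y=7/10·(-3.006869)+1/4·(-4.272303)≈-3.172884
n=6: y≈-3.172884, sp=-3, e=sp−y≈0.172884; I≈-5.804773, D=e−e_prev≈0.166015; u=3/4·0.172884+3/4·(-5.804773)+3/4·0.166015≈-4.099406; next y=7/10·(-3.172884)+1/4·(-4.099406)≈-3.245870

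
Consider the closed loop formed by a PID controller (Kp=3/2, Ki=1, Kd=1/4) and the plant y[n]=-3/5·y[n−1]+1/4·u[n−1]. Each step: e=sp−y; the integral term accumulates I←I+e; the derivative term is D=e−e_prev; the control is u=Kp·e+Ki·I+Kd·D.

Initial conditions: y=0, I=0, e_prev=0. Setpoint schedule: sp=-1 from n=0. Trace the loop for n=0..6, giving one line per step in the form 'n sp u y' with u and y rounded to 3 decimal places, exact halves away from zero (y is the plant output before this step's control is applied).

(exact arithmetic carried between steps; '≈' marks a value shown rounded to 6 d.p. or computed from one; I and e_prev carry over from the previous line; the table rounds u and y to 3 d.p., halves away from zero)
n=0: y=0, sp=-1, e=sp−y=-1; I=-1, D=e−e_prev=-1; u=3/2·(-1)+1·(-1)+1/4·(-1)=-2.75; next y=-3/5·0+1/4·(-2.75)=-0.6875
n=1: y=-0.6875, sp=-1, e=sp−y=-0.3125; I=-1.3125, D=e−e_prev=0.6875; u=3/2·(-0.3125)+1·(-1.3125)+1/4·0.6875=-1.609375; next y=-3/5·(-0.6875)+1/4·(-1.609375)≈0.010156
n=2: y≈0.010156, sp=-1, e=sp−y≈-1.010156; I≈-2.322656, D=e−e_prev≈-0.697656; u=3/2·(-1.010156)+1·(-2.322656)+1/4·(-0.697656)≈-4.012305; next y=-3/5·0.010156+1/4·(-4.012305)≈-1.009170
n=3: y≈-1.009170, sp=-1, e=sp−y≈0.009170; I≈-2.313486, D=e−e_prev≈1.019326; u=3/2·0.009170+1·(-2.313486)+1/4·1.019326≈-2.044900; next y=-3/5·(-1.009170)+1/4·(-2.044900)≈0.094277
n=4: y≈0.094277, sp=-1, e=sp−y≈-1.094277; I≈-3.407763, D=e−e_prev≈-1.103447; u=3/2·(-1.094277)+1·(-3.407763)+1/4·(-1.103447)≈-5.325040; next y=-3/5·0.094277+1/4·(-5.325040)≈-1.387826
n=5: y≈-1.387826, sp=-1, e=sp−y≈0.387826; I≈-3.019937, D=e−e_prev≈1.482103; u=3/2·0.387826+1·(-3.019937)+1/4·1.482103≈-2.067672; next y=-3/5·(-1.387826)+1/4·(-2.067672)≈0.315778
n=6: y≈0.315778, sp=-1, e=sp−y≈-1.315778; I≈-4.335715, D=e−e_prev≈-1.703604; u=3/2·(-1.315778)+1·(-4.335715)+1/4·(-1.703604)≈-6.735283; next y=-3/5·0.315778+1/4·(-6.735283)≈-1.873287

0 -1 -2.750 0.000
1 -1 -1.609 -0.688
2 -1 -4.012 0.010
3 -1 -2.045 -1.009
4 -1 -5.325 0.094
5 -1 -2.068 -1.388
6 -1 -6.735 0.316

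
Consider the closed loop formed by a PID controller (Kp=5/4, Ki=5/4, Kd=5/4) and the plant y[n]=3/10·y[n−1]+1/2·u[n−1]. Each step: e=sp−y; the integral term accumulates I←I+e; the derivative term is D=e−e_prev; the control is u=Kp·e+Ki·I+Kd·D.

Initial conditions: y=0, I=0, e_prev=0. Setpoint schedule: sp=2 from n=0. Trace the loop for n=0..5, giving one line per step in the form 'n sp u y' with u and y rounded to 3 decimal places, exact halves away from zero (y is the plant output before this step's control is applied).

(exact arithmetic carried between steps; '≈' marks a value shown rounded to 6 d.p. or computed from one; I and e_prev carry over from the previous line; the table rounds u and y to 3 d.p., halves away from zero)
n=0: y=0, sp=2, e=sp−y=2; I=2, D=e−e_prev=2; u=5/4·2+5/4·2+5/4·2=7.5; next y=3/10·0+1/2·7.5=3.75
n=1: y=3.75, sp=2, e=sp−y=-1.75; I=0.25, D=e−e_prev=-3.75; u=5/4·(-1.75)+5/4·0.25+5/4·(-3.75)=-6.5625; next y=3/10·3.75+1/2·(-6.5625)=-2.15625
n=2: y=-2.15625, sp=2, e=sp−y=4.15625; I=4.40625, D=e−e_prev=5.90625; u=5/4·4.15625+5/4·4.40625+5/4·5.90625≈18.085938; next y=3/10·(-2.15625)+1/2·18.085938≈8.396094
n=3: y≈8.396094, sp=2, e=sp−y≈-6.396094; I≈-1.989844, D=e−e_prev≈-10.552344; u=5/4·(-6.396094)+5/4·(-1.989844)+5/4·(-10.552344)≈-23.672852; next y=3/10·8.396094+1/2·(-23.672852)≈-9.317598
n=4: y≈-9.317598, sp=2, e=sp−y≈11.317598; I≈9.327754, D=e−e_prev≈17.713691; u=5/4·11.317598+5/4·9.327754+5/4·17.713691≈47.948804; next y=3/10·(-9.317598)+1/2·47.948804≈21.179123
n=5: y≈21.179123, sp=2, e=sp−y≈-19.179123; I≈-9.851369, D=e−e_prev≈-30.496720; u=5/4·(-19.179123)+5/4·(-9.851369)+5/4·(-30.496720)≈-74.409014; next y=3/10·21.179123+1/2·(-74.409014)≈-30.850770

0 2 7.500 0.000
1 2 -6.563 3.750
2 2 18.086 -2.156
3 2 -23.673 8.396
4 2 47.949 -9.318
5 2 -74.409 21.179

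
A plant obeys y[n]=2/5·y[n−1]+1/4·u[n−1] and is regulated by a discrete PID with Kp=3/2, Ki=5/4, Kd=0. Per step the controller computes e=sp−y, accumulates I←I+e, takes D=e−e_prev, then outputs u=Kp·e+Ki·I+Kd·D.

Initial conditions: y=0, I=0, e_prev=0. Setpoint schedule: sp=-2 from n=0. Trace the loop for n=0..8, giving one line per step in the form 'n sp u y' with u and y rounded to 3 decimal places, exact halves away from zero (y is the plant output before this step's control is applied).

0 -2 -5.500 0.000
1 -2 -4.219 -1.375
2 -2 -4.368 -1.605
3 -2 -4.507 -1.734
4 -2 -4.602 -1.820
5 -2 -4.666 -1.879
6 -2 -4.710 -1.918
7 -2 -4.739 -1.945
8 -2 -4.759 -1.963

(exact arithmetic carried between steps; '≈' marks a value shown rounded to 6 d.p. or computed from one; I and e_prev carry over from the previous line; the table rounds u and y to 3 d.p., halves away from zero)
n=0: y=0, sp=-2, e=sp−y=-2; I=-2, D=e−e_prev=-2; u=3/2·(-2)+5/4·(-2)+0·(-2)=-5.5; next y=2/5·0+1/4·(-5.5)=-1.375
n=1: y=-1.375, sp=-2, e=sp−y=-0.625; I=-2.625, D=e−e_prev=1.375; u=3/2·(-0.625)+5/4·(-2.625)+0·1.375=-4.21875; next y=2/5·(-1.375)+1/4·(-4.21875)≈-1.604688
n=2: y≈-1.604688, sp=-2, e=sp−y≈-0.395313; I≈-3.020313, D=e−e_prev≈0.229688; u=3/2·(-0.395313)+5/4·(-3.020313)+0·0.229688≈-4.368359; next y=2/5·(-1.604688)+1/4·(-4.368359)≈-1.733965
n=3: y≈-1.733965, sp=-2, e=sp−y≈-0.266035; I≈-3.286348, D=e−e_prev≈0.129277; u=3/2·(-0.266035)+5/4·(-3.286348)+0·0.129277≈-4.506987; next y=2/5·(-1.733965)+1/4·(-4.506987)≈-1.820333
n=4: y≈-1.820333, sp=-2, e=sp−y≈-0.179667; I≈-3.466015, D=e−e_prev≈0.086368; u=3/2·(-0.179667)+5/4·(-3.466015)+0·0.086368≈-4.602019; next y=2/5·(-1.820333)+1/4·(-4.602019)≈-1.878638
n=5: y≈-1.878638, sp=-2, e=sp−y≈-0.121362; I≈-3.587377, D=e−e_prev≈0.058305; u=3/2·(-0.121362)+5/4·(-3.587377)+0·0.058305≈-4.666264; next y=2/5·(-1.878638)+1/4·(-4.666264)≈-1.918021
n=6: y≈-1.918021, sp=-2, e=sp−y≈-0.081979; I≈-3.669356, D=e−e_prev≈0.039383; u=3/2·(-0.081979)+5/4·(-3.669356)+0·0.039383≈-4.709663; next y=2/5·(-1.918021)+1/4·(-4.709663)≈-1.944624
n=7: y≈-1.944624, sp=-2, e=sp−y≈-0.055376; I≈-3.724732, D=e−e_prev≈0.026603; u=3/2·(-0.055376)+5/4·(-3.724732)+0·0.026603≈-4.738978; next y=2/5·(-1.944624)+1/4·(-4.738978)≈-1.962594
n=8: y≈-1.962594, sp=-2, e=sp−y≈-0.037406; I≈-3.762137, D=e−e_prev≈0.017970; u=3/2·(-0.037406)+5/4·(-3.762137)+0·0.017970≈-4.758780; next y=2/5·(-1.962594)+1/4·(-4.758780)≈-1.974733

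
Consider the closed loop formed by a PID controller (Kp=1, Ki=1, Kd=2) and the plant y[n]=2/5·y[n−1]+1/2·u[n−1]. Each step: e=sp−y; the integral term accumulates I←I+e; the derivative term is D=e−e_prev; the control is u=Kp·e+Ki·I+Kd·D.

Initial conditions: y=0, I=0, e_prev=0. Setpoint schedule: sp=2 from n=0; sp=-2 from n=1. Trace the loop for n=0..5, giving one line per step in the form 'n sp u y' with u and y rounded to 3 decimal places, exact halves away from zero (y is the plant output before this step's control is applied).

(exact arithmetic carried between steps; '≈' marks a value shown rounded to 6 d.p. or computed from one; I and e_prev carry over from the previous line; the table rounds u and y to 3 d.p., halves away from zero)
n=0: y=0, sp=2, e=sp−y=2; I=2, D=e−e_prev=2; u=1·2+1·2+2·2=8; next y=2/5·0+1/2·8=4
n=1: y=4, sp=-2, e=sp−y=-6; I=-4, D=e−e_prev=-8; u=1·(-6)+1·(-4)+2·(-8)=-26; next y=2/5·4+1/2·(-26)=-11.4
n=2: y=-11.4, sp=-2, e=sp−y=9.4; I=5.4, D=e−e_prev=15.4; u=1·9.4+1·5.4+2·15.4=45.6; next y=2/5·(-11.4)+1/2·45.6=18.24
n=3: y=18.24, sp=-2, e=sp−y=-20.24; I=-14.84, D=e−e_prev=-29.64; u=1·(-20.24)+1·(-14.84)+2·(-29.64)=-94.36; next y=2/5·18.24+1/2·(-94.36)=-39.884
n=4: y=-39.884, sp=-2, e=sp−y=37.884; I=23.044, D=e−e_prev=58.124; u=1·37.884+1·23.044+2·58.124=177.176; next y=2/5·(-39.884)+1/2·177.176=72.6344
n=5: y=72.6344, sp=-2, e=sp−y=-74.6344; I=-51.5904, D=e−e_prev=-112.5184; u=1·(-74.6344)+1·(-51.5904)+2·(-112.5184)=-351.2616; next y=2/5·72.6344+1/2·(-351.2616)=-146.57704

0 2 8.000 0.000
1 -2 -26.000 4.000
2 -2 45.600 -11.400
3 -2 -94.360 18.240
4 -2 177.176 -39.884
5 -2 -351.262 72.634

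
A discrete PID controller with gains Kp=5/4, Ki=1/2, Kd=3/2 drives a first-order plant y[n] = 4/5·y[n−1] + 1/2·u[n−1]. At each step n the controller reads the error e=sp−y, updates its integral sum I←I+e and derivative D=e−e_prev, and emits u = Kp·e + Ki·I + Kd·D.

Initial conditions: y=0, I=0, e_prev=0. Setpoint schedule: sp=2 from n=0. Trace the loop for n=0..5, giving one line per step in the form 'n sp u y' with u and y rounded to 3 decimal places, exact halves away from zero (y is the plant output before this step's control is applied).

0 2 6.500 0.000
1 2 -6.063 3.250
2 2 10.152 -0.431
3 2 -10.931 4.731
4 2 16.285 -1.681
5 2 -19.048 6.798

(exact arithmetic carried between steps; '≈' marks a value shown rounded to 6 d.p. or computed from one; I and e_prev carry over from the previous line; the table rounds u and y to 3 d.p., halves away from zero)
n=0: y=0, sp=2, e=sp−y=2; I=2, D=e−e_prev=2; u=5/4·2+1/2·2+3/2·2=6.5; next y=4/5·0+1/2·6.5=3.25
n=1: y=3.25, sp=2, e=sp−y=-1.25; I=0.75, D=e−e_prev=-3.25; u=5/4·(-1.25)+1/2·0.75+3/2·(-3.25)=-6.0625; next y=4/5·3.25+1/2·(-6.0625)=-0.43125
n=2: y=-0.43125, sp=2, e=sp−y=2.43125; I=3.18125, D=e−e_prev=3.68125; u=5/4·2.43125+1/2·3.18125+3/2·3.68125≈10.151563; next y=4/5·(-0.43125)+1/2·10.151563≈4.730781
n=3: y≈4.730781, sp=2, e=sp−y≈-2.730781; I≈0.450469, D=e−e_prev≈-5.162031; u=5/4·(-2.730781)+1/2·0.450469+3/2·(-5.162031)≈-10.931289; next y=4/5·4.730781+1/2·(-10.931289)≈-1.681020
n=4: y≈-1.681020, sp=2, e=sp−y≈3.681020; I≈4.131488, D=e−e_prev≈6.411801; u=5/4·3.681020+1/2·4.131488+3/2·6.411801≈16.284720; next y=4/5·(-1.681020)+1/2·16.284720≈6.797544
n=5: y≈6.797544, sp=2, e=sp−y≈-4.797544; I≈-0.666056, D=e−e_prev≈-8.478564; u=5/4·(-4.797544)+1/2·(-0.666056)+3/2·(-8.478564)≈-19.047804; next y=4/5·6.797544+1/2·(-19.047804)≈-4.085867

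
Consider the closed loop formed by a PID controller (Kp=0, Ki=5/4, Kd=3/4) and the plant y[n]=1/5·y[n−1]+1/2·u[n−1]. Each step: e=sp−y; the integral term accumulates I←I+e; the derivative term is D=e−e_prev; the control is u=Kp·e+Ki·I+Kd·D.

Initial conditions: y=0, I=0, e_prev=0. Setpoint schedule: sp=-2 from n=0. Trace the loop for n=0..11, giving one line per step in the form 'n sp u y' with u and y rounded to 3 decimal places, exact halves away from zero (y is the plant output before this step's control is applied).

(exact arithmetic carried between steps; '≈' marks a value shown rounded to 6 d.p. or computed from one; I and e_prev carry over from the previous line; the table rounds u and y to 3 d.p., halves away from zero)
n=0: y=0, sp=-2, e=sp−y=-2; I=-2, D=e−e_prev=-2; u=0·(-2)+5/4·(-2)+3/4·(-2)=-4; next y=1/5·0+1/2·(-4)=-2
n=1: y=-2, sp=-2, e=sp−y=0; I=-2, D=e−e_prev=2; u=0·0+5/4·(-2)+3/4·2=-1; next y=1/5·(-2)+1/2·(-1)=-0.9
n=2: y=-0.9, sp=-2, e=sp−y=-1.1; I=-3.1, D=e−e_prev=-1.1; u=0·(-1.1)+5/4·(-3.1)+3/4·(-1.1)=-4.7; next y=1/5·(-0.9)+1/2·(-4.7)=-2.53
n=3: y=-2.53, sp=-2, e=sp−y=0.53; I=-2.57, D=e−e_prev=1.63; u=0·0.53+5/4·(-2.57)+3/4·1.63=-1.99; next y=1/5·(-2.53)+1/2·(-1.99)=-1.501
n=4: y=-1.501, sp=-2, e=sp−y=-0.499; I=-3.069, D=e−e_prev=-1.029; u=0·(-0.499)+5/4·(-3.069)+3/4·(-1.029)=-4.608; next y=1/5·(-1.501)+1/2·(-4.608)=-2.6042
n=5: y=-2.6042, sp=-2, e=sp−y=0.6042; I=-2.4648, D=e−e_prev=1.1032; u=0·0.6042+5/4·(-2.4648)+3/4·1.1032=-2.2536; next y=1/5·(-2.6042)+1/2·(-2.2536)=-1.64764
n=6: y=-1.64764, sp=-2, e=sp−y=-0.35236; I=-2.81716, D=e−e_prev=-0.95656; u=0·(-0.35236)+5/4·(-2.81716)+3/4·(-0.95656)=-4.23887; next y=1/5·(-1.64764)+1/2·(-4.23887)=-2.448963
n=7: y=-2.448963, sp=-2, e=sp−y=0.448963; I=-2.368197, D=e−e_prev=0.801323; u=0·0.448963+5/4·(-2.368197)+3/4·0.801323=-2.359254; next y=1/5·(-2.448963)+1/2·(-2.359254)≈-1.669420
n=8: y≈-1.669420, sp=-2, e=sp−y≈-0.330580; I≈-2.698777, D=e−e_prev≈-0.779543; u=0·(-0.330580)+5/4·(-2.698777)+3/4·(-0.779543)≈-3.958129; next y=1/5·(-1.669420)+1/2·(-3.958129)≈-2.312949
n=9: y≈-2.312949, sp=-2, e=sp−y≈0.312949; I≈-2.385829, D=e−e_prev≈0.643529; u=0·0.312949+5/4·(-2.385829)+3/4·0.643529≈-2.499639; next y=1/5·(-2.312949)+1/2·(-2.499639)≈-1.712409
n=10: y≈-1.712409, sp=-2, e=sp−y≈-0.287591; I≈-2.673419, D=e−e_prev≈-0.600539; u=0·(-0.287591)+5/4·(-2.673419)+3/4·(-0.600539)≈-3.792179; next y=1/5·(-1.712409)+1/2·(-3.792179)≈-2.238571
n=11: y≈-2.238571, sp=-2, e=sp−y≈0.238571; I≈-2.434848, D=e−e_prev≈0.526162; u=0·0.238571+5/4·(-2.434848)+3/4·0.526162≈-2.648939; next y=1/5·(-2.238571)+1/2·(-2.648939)≈-1.772184

0 -2 -4.000 0.000
1 -2 -1.000 -2.000
2 -2 -4.700 -0.900
3 -2 -1.990 -2.530
4 -2 -4.608 -1.501
5 -2 -2.254 -2.604
6 -2 -4.239 -1.648
7 -2 -2.359 -2.449
8 -2 -3.958 -1.669
9 -2 -2.500 -2.313
10 -2 -3.792 -1.712
11 -2 -2.649 -2.239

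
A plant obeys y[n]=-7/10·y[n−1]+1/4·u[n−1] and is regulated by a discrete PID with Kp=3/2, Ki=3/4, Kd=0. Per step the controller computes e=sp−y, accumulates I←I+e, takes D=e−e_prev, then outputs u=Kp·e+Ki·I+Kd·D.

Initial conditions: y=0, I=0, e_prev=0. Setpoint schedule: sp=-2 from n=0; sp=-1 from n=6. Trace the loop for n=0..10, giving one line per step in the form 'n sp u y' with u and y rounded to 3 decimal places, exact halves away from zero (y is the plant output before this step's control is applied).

0 -2 -4.500 0.000
1 -2 -3.469 -1.125
2 -2 -6.477 -0.080
3 -2 -4.579 -1.563
4 -2 -8.311 -0.050
5 -2 -5.291 -2.043
6 -1 -7.845 0.107
7 -1 -3.853 -2.036
8 -1 -8.697 0.462
9 -1 -3.134 -2.498
10 -1 -9.802 0.965

(exact arithmetic carried between steps; '≈' marks a value shown rounded to 6 d.p. or computed from one; I and e_prev carry over from the previous line; the table rounds u and y to 3 d.p., halves away from zero)
n=0: y=0, sp=-2, e=sp−y=-2; I=-2, D=e−e_prev=-2; u=3/2·(-2)+3/4·(-2)+0·(-2)=-4.5; next y=-7/10·0+1/4·(-4.5)=-1.125
n=1: y=-1.125, sp=-2, e=sp−y=-0.875; I=-2.875, D=e−e_prev=1.125; u=3/2·(-0.875)+3/4·(-2.875)+0·1.125=-3.46875; next y=-7/10·(-1.125)+1/4·(-3.46875)≈-0.079688
n=2: y≈-0.079688, sp=-2, e=sp−y≈-1.920313; I≈-4.795313, D=e−e_prev≈-1.045313; u=3/2·(-1.920313)+3/4·(-4.795313)+0·(-1.045313)≈-6.476953; next y=-7/10·(-0.079688)+1/4·(-6.476953)≈-1.563457
n=3: y≈-1.563457, sp=-2, e=sp−y≈-0.436543; I≈-5.231855, D=e−e_prev≈1.483770; u=3/2·(-0.436543)+3/4·(-5.231855)+0·1.483770≈-4.578706; next y=-7/10·(-1.563457)+1/4·(-4.578706)≈-0.050257
n=4: y≈-0.050257, sp=-2, e=sp−y≈-1.949743; I≈-7.181599, D=e−e_prev≈-1.513200; u=3/2·(-1.949743)+3/4·(-7.181599)+0·(-1.513200)≈-8.310814; next y=-7/10·(-0.050257)+1/4·(-8.310814)≈-2.042524
n=5: y≈-2.042524, sp=-2, e=sp−y≈0.042524; I≈-7.139075, D=e−e_prev≈1.992267; u=3/2·0.042524+3/4·(-7.139075)+0·1.992267≈-5.290520; next y=-7/10·(-2.042524)+1/4·(-5.290520)≈0.107137
n=6: y≈0.107137, sp=-1, e=sp−y≈-1.107137; I≈-8.246212, D=e−e_prev≈-1.149661; u=3/2·(-1.107137)+3/4·(-8.246212)+0·(-1.149661)≈-7.845364; next y=-7/10·0.107137+1/4·(-7.845364)≈-2.036337
n=7: y≈-2.036337, sp=-1, e=sp−y≈1.036337; I≈-7.209875, D=e−e_prev≈2.143473; u=3/2·1.036337+3/4·(-7.209875)+0·2.143473≈-3.852901; next y=-7/10·(-2.036337)+1/4·(-3.852901)≈0.462210
n=8: y≈0.462210, sp=-1, e=sp−y≈-1.462210; I≈-8.672085, D=e−e_prev≈-2.498547; u=3/2·(-1.462210)+3/4·(-8.672085)+0·(-2.498547)≈-8.697379; next y=-7/10·0.462210+1/4·(-8.697379)≈-2.497892
n=9: y≈-2.497892, sp=-1, e=sp−y≈1.497892; I≈-7.174193, D=e−e_prev≈2.960102; u=3/2·1.497892+3/4·(-7.174193)+0·2.960102≈-3.133807; next y=-7/10·(-2.497892)+1/4·(-3.133807)≈0.965073
n=10: y≈0.965073, sp=-1, e=sp−y≈-1.965073; I≈-9.139266, D=e−e_prev≈-3.462965; u=3/2·(-1.965073)+3/4·(-9.139266)+0·(-3.462965)≈-9.802059; next y=-7/10·0.965073+1/4·(-9.802059)≈-3.126066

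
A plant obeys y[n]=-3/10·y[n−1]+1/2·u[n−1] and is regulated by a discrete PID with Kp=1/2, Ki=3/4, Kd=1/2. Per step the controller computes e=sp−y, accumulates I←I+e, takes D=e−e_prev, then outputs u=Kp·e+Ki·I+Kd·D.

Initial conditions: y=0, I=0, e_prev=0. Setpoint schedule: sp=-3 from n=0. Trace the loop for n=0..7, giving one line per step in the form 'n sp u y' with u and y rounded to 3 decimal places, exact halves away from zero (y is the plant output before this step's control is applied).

0 -3 -5.250 0.000
1 -3 -1.406 -2.625
2 -3 -7.741 0.084
3 -3 -1.734 -3.896
4 -3 -10.398 0.302
5 -3 -0.991 -5.290
6 -3 -13.236 1.091
7 -3 0.950 -6.946

(exact arithmetic carried between steps; '≈' marks a value shown rounded to 6 d.p. or computed from one; I and e_prev carry over from the previous line; the table rounds u and y to 3 d.p., halves away from zero)
n=0: y=0, sp=-3, e=sp−y=-3; I=-3, D=e−e_prev=-3; u=1/2·(-3)+3/4·(-3)+1/2·(-3)=-5.25; next y=-3/10·0+1/2·(-5.25)=-2.625
n=1: y=-2.625, sp=-3, e=sp−y=-0.375; I=-3.375, D=e−e_prev=2.625; u=1/2·(-0.375)+3/4·(-3.375)+1/2·2.625=-1.40625; next y=-3/10·(-2.625)+1/2·(-1.40625)=0.084375
n=2: y=0.084375, sp=-3, e=sp−y=-3.084375; I=-6.459375, D=e−e_prev=-2.709375; u=1/2·(-3.084375)+3/4·(-6.459375)+1/2·(-2.709375)≈-7.741406; next y=-3/10·0.084375+1/2·(-7.741406)≈-3.896016
n=3: y≈-3.896016, sp=-3, e=sp−y≈0.896016; I≈-5.563359, D=e−e_prev≈3.980391; u=1/2·0.896016+3/4·(-5.563359)+1/2·3.980391≈-1.734316; next y=-3/10·(-3.896016)+1/2·(-1.734316)≈0.301646
n=4: y≈0.301646, sp=-3, e=sp−y≈-3.301646; I≈-8.865006, D=e−e_prev≈-4.197662; u=1/2·(-3.301646)+3/4·(-8.865006)+1/2·(-4.197662)≈-10.398409; next y=-3/10·0.301646+1/2·(-10.398409)≈-5.289698
n=5: y≈-5.289698, sp=-3, e=sp−y≈2.289698; I≈-6.575308, D=e−e_prev≈5.591345; u=1/2·2.289698+3/4·(-6.575308)+1/2·5.591345≈-0.990959; next y=-3/10·(-5.289698)+1/2·(-0.990959)≈1.091430
n=6: y≈1.091430, sp=-3, e=sp−y≈-4.091430; I≈-10.666737, D=e−e_prev≈-6.381128; u=1/2·(-4.091430)+3/4·(-10.666737)+1/2·(-6.381128)≈-13.236332; next y=-3/10·1.091430+1/2·(-13.236332)≈-6.945595
n=7: y≈-6.945595, sp=-3, e=sp−y≈3.945595; I≈-6.721142, D=e−e_prev≈8.037025; u=1/2·3.945595+3/4·(-6.721142)+1/2·8.037025≈0.950453; next y=-3/10·(-6.945595)+1/2·0.950453≈2.558905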